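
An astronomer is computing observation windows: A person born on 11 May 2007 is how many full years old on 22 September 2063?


Birth: 2007-05-11
Reference: 2063-09-22
Year difference: 2063 - 2007 = 56
Has birthday (05-11) occurred by 09-22? Yes
Age in full years: 56

56


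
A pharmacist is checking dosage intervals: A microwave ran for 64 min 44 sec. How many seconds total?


Minutes: 64
Extra seconds: 44
Seconds per minute: 60
Minutes to seconds: 64 x 60 = 3840
Total: 3840 + 44 = 3884

3884


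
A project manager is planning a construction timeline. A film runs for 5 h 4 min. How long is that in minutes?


Hours: 5
Minutes: 4
Convert hours to minutes: 5 x 60 = 300
Add remaining minutes: 300 + 4 = 304

304


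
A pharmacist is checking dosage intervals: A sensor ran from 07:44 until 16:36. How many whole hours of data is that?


Start: 07:44
End: 16:36
Hour difference: 16 - 7 = 9 hours
Minute difference: 36 - 44 = -8 minutes
Total minutes: 532
Complete hours: 532 / 60 = 8 (remainder 52)

8


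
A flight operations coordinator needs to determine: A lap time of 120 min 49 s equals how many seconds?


Minutes: 120
Seconds: 49
Convert minutes to seconds: 120 x 60 = 7200
Add remaining seconds: 7200 + 49 = 7249

7249


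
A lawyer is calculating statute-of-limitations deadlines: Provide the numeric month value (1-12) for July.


Calendar month order:
6. June
7. July <--
8. August
July is month number 7

7


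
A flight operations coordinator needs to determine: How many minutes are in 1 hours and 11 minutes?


Hours: 1
Extra minutes: 11
Minutes per hour: 60
Hours to minutes: 1 x 60 = 60
Total: 60 + 11 = 71

71


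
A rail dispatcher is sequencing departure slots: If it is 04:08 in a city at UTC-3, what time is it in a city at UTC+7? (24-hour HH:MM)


Local time: 04:08 at UTC-3 (offset -3h)
Target zone: UTC+7 (offset 7h)
Difference: 7 - (-3) = 10 hours
Calculation: 4 + (10) = 14
Result: 14:08

14:08


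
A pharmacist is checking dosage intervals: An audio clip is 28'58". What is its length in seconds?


Minutes: 28
Seconds: 58
Convert minutes to seconds: 28 x 60 = 1680
Add remaining seconds: 1680 + 58 = 1738

1738


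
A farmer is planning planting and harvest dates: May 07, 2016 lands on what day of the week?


Date: 2016-05-07
January 1, 2016 is a Friday
Day of year: 128
Offset from Jan 1: 127 days
127 mod 7 = 1
Result: Saturday

Saturday


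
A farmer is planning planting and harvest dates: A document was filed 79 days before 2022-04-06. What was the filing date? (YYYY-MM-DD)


Start: 2022-04-06
Subtracting 79 days
Days already passed in April: 6
After going back through April: 73 more days to subtract
March 2022: 31 days, 42 remaining
February 2022: 28 days, 14 remaining
January 2022 has 31 days, need 14
Result: 2022-01-17

2022-01-17


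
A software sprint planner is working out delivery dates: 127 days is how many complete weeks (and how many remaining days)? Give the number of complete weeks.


Total days: 127
Days per week: 7
Division: 127 / 7 = 18 remainder 1
Complete weeks: 18
Remaining days: 1

18


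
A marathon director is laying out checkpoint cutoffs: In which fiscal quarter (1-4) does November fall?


Month: November (month 11)
Q1: January-March (months 1-3)
Q2: April-June (months 4-6)
Q3: July-September (months 7-9)
Q4: October-December (months 10-12)
Month 11 falls in Q4

4


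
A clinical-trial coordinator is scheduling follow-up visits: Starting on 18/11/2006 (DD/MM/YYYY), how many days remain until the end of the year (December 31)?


Start: November 18, 2006
End: December 31, 2006
Days left in November: 12
December: 31
Sum of remaining months: 31
Total: 12 + 31 = 43

43


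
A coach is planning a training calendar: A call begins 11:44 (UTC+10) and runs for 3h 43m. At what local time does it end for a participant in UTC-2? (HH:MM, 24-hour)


Start: 11:44 in UTC+10
Step 1 - add duration:
  minutes: 44 + 43 = 87 (carry 1h)
  hours: 11 + 3 + 1 = 15
  end in UTC+10: 15:27
Step 2 - convert UTC+10 -> UTC-2:
  offset difference: -2 - (10) = -12 hours
  15 + (-12) = 3 -> mod 24 = 3
Result: 03:27 in UTC-2

03:27


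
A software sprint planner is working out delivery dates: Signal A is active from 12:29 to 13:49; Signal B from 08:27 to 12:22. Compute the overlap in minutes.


Interval A: [749, 829] minutes from midnight
Interval B: [507, 742] minutes from midnight
Overlap start = max(749, 507) = 749
Overlap end = min(829, 742) = 742
End <= start, so the intervals do not overlap: 0 minutes

0


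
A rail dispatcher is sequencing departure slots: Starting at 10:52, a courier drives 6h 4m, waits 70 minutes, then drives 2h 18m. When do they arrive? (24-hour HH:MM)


Depart: 10:52
Leg 1: +364 min -> 16:56
Layover: +70 min -> 18:06
Leg 2: +138 min -> 20:24
Total travel: 572 minutes = 9h 32m
Arrival: 20:24

20:24


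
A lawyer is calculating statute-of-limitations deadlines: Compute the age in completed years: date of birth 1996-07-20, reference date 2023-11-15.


Birth: 1996-07-20
Reference: 2023-11-15
Year difference: 2023 - 1996 = 27
Has birthday (07-20) occurred by 11-15? Yes
Age in full years: 27

27


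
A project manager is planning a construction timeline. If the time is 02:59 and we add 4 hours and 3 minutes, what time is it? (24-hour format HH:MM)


Start time: 02:59
Adding: 4 hours 3 minutes
Minutes: 59 + 3 = 62
Minute overflow: 62 >= 60, so carry 1 hour, minutes = 2
Hours: 2 + 4 + 1 = 7
Result: 07:02

07:02


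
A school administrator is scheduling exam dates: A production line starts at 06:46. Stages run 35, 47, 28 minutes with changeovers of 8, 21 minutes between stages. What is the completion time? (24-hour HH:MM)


Start: 06:46 = 406 min from midnight
  after task 1 (35 min): 07:21
  after break (8 min): 07:29
  after task 2 (47 min): 08:16
  after break (21 min): 08:37
  after task 3 (28 min): 09:05
Total elapsed: 139 minutes
End time: 09:05

09:05


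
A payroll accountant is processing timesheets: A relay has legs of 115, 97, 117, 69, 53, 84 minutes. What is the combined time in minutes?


Durations: 115, 97, 117, 69, 53, 84
Running sum: 115
+ 97 = 212
+ 117 = 329
+ 69 = 398
+ 53 = 451
+ 84 = 535
Total duration: 535 minutes
That is 8 hours and 55 minutes

535


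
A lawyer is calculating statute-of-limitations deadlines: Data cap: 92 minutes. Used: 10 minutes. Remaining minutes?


Total budget: 92 minutes
Time used: 10 minutes
Remaining: 92 - 10 = 82 minutes
Percent used: 10.9%
Percent remaining: 89.1%

82


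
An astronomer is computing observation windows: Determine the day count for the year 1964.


Year: 1964
Check leap year rules:
Divisible by 4? Yes
Divisible by 100? No
1964 is a leap year
Days: 366

366


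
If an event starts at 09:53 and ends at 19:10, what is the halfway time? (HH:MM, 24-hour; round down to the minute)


Start time: 09:53 = 593 minutes from midnight
End time: 19:10 = 1150 minutes from midnight
Sum: 593 + 1150 = 1743
Midpoint: 1743 / 2 = 871 minutes
Convert: 871 / 60 = 14 hours, 31 minutes
Result: 14:31

14:31


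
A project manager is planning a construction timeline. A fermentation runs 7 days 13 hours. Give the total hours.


Days: 7
Extra hours: 13
Hours per day: 24
Days to hours: 7 x 24 = 168
Total: 168 + 13 = 181

181


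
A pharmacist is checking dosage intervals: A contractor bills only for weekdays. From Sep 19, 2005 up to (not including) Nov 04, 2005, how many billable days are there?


Start: 2005-09-19 (Monday)
End (exclusive): 2005-11-04 (Friday)
Total calendar days: 46
Full weeks: 46 // 7 = 6 -> 30 weekdays
Remaining 4 days starting on Monday:
  Mon(w), Tue(w), Wed(w), Thu(w) -> 4 weekdays
Total business days: 30 + 4 = 34

34


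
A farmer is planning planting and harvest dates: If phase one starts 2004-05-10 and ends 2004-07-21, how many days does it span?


Start date: 2004-05-10
End date: 2004-07-21
May 2004: +22 days
Jun 2004: +30 days
Jul 2004: +20 days
Total: 72 days

72


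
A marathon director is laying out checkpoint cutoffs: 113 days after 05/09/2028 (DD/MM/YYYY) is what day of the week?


Start: 2028-09-05 (Tuesday)
Step 1 - find target date: add 113 days
  2028-09-05 + 113 days = 2028-12-27
Step 2 - day of week:
  113 mod 7 = 1
  Tuesday + 1 days -> Wednesday
Result: Wednesday (2028-12-27)

Wednesday


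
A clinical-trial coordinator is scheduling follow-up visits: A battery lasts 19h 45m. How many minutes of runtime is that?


Hours: 19
Extra minutes: 45
Minutes per hour: 60
Hours to minutes: 19 x 60 = 1140
Total: 1140 + 45 = 1185

1185


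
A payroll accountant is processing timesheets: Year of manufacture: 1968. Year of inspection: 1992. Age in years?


Birth year: 1968
Current year: 1992
Age = current year - birth year
Age = 1992 - 1968 = 24

24


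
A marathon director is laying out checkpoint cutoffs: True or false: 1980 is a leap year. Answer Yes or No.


Year: 1980
Divisible by 4? 1980 / 4 = 495.0 -> Yes
Divisible by 100? 1980 / 100 = 19.8 -> No
Divisible by 4 but not 100, so it IS a leap year

Yes


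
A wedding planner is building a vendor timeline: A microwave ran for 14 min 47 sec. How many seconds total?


Minutes: 14
Extra seconds: 47
Seconds per minute: 60
Minutes to seconds: 14 x 60 = 840
Total: 840 + 47 = 887

887


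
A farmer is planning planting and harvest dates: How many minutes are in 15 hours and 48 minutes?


Hours: 15
Minutes: 48
Convert hours to minutes: 15 x 60 = 900
Add remaining minutes: 900 + 48 = 948

948


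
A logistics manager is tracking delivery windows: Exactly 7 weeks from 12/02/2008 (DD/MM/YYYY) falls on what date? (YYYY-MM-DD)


Start: 2008-02-12
Weeks to add: 7
Convert to days: 7 x 7 = 49 days
Add 49 days to 2008-02-12
Result: 2008-04-01

2008-04-01


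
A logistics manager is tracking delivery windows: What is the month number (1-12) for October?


Calendar month order:
9. September
10. October <--
11. November
October is month number 10

10


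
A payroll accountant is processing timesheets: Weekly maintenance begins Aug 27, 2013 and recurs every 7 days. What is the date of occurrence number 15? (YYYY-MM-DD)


First occurrence: 2013-08-27 (occurrence 1)
Each occurrence is 7 days after the previous.
Occurrence 15 is 14 weeks after the first.
14 weeks = 98 days
2013-08-27 + 98 days = 2013-12-03

2013-12-03


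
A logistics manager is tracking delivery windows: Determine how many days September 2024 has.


Month: September
Year: 2024
September is a 30-day month
Total: 30 days

30


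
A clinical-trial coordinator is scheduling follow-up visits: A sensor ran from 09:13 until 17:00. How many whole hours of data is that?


Start: 09:13
End: 17:00
Hour difference: 17 - 9 = 8 hours
Minute difference: 0 - 13 = -13 minutes
Total minutes: 467
Complete hours: 467 / 60 = 7 (remainder 47)

7


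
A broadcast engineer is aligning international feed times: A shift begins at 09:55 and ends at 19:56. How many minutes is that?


Start time: 09:55 = 595 minutes from midnight
End time: 19:56 = 1196 minutes from midnight
Difference: 1196 - 595 = 601 minutes
That is 10 hours and 1 minutes

601


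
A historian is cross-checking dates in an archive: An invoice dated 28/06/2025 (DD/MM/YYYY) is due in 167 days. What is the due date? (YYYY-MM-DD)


Start: 2025-06-28
Adding 167 days
Days remaining in June: 2
After June: 165 days still to add
July 2025: 31 days, 134 remaining
August 2025: 31 days, 103 remaining
September 2025: 30 days, 73 remaining
October 2025: 31 days, 42 remaining
Result: 2025-12-12

2025-12-12


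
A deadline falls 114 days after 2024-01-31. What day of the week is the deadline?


Start: 2024-01-31 (Wednesday)
Step 1 - find target date: add 114 days
  2024-01-31 + 114 days = 2024-05-24
Step 2 - day of week:
  114 mod 7 = 2
  Wednesday + 2 days -> Friday
Result: Friday (2024-05-24)

Friday


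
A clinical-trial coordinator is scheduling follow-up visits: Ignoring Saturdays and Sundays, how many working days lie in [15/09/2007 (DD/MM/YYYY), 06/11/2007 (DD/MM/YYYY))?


Start: 2007-09-15 (Saturday)
End (exclusive): 2007-11-06 (Tuesday)
Total calendar days: 52
Full weeks: 52 // 7 = 7 -> 35 weekdays
Remaining 3 days starting on Saturday:
  Sat(-), Sun(-), Mon(w) -> 1 weekdays
Total business days: 35 + 1 = 36

36


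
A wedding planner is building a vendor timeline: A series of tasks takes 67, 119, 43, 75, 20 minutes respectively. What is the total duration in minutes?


Durations: 67, 119, 43, 75, 20
Running sum: 67
+ 119 = 186
+ 43 = 229
+ 75 = 304
+ 20 = 324
Total duration: 324 minutes
That is 5 hours and 24 minutes

324


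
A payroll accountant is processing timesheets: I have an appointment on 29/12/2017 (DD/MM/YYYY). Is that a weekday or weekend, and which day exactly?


Date: 2017-12-29
January 1, 2017 is a Sunday
Day of year: 363
Offset from Jan 1: 362 days
362 mod 7 = 5
Result: Friday

Friday


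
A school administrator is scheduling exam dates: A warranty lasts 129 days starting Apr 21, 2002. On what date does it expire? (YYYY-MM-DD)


Start: 2002-04-21
Adding 129 days
Days remaining in April: 9
After April: 120 days still to add
May 2002: 31 days, 89 remaining
June 2002: 30 days, 59 remaining
July 2002: 31 days, 28 remaining
August 2002 has 31 days, need 28
Result: 2002-08-28

2002-08-28


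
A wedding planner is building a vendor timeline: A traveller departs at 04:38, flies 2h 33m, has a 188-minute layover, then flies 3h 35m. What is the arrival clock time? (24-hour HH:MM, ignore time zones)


Depart: 04:38
Leg 1: +153 min -> 07:11
Layover: +188 min -> 10:19
Leg 2: +215 min -> 13:54
Total travel: 556 minutes = 9h 16m
Arrival: 13:54

13:54


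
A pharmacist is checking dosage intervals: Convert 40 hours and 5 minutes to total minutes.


Hours: 40
Minutes: 5
Convert hours to minutes: 40 x 60 = 2400
Add remaining minutes: 2400 + 5 = 2405

2405


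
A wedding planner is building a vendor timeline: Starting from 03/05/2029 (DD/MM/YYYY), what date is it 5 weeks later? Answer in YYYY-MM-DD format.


Start: 2029-05-03
Weeks to add: 5
Convert to days: 5 x 7 = 35 days
Add 35 days to 2029-05-03
Result: 2029-06-07

2029-06-07


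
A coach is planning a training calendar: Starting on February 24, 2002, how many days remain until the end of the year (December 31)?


Start: February 24, 2002
End: December 31, 2002
Days left in February: 4
March: 31
April: 30
May: 31
June: 30
... plus remaining months
Sum of remaining months: 306
Total: 4 + 306 = 310

310


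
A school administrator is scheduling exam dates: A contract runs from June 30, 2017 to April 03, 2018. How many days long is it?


Start date: 2017-06-30
End date: 2018-04-03
Jun 2017: +1 days
Jul 2017: +31 days
Aug 2017: +31 days
... (8 more months)
Total: 277 days

277


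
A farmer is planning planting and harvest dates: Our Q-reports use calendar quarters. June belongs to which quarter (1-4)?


Month: June (month 6)
Q1: January-March (months 1-3)
Q2: April-June (months 4-6)
Q3: July-September (months 7-9)
Q4: October-December (months 10-12)
Month 6 falls in Q2

2


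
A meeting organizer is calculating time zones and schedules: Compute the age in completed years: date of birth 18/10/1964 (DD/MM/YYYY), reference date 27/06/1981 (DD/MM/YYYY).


Birth: 1964-10-18
Reference: 1981-06-27
Year difference: 1981 - 1964 = 17
Has birthday (10-18) occurred by 06-27? No
Birthday not yet reached this year -> subtract 1
Age in full years: 16

16


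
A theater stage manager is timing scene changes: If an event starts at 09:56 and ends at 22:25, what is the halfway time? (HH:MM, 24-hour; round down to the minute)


Start time: 09:56 = 596 minutes from midnight
End time: 22:25 = 1345 minutes from midnight
Sum: 596 + 1345 = 1941
Midpoint: 1941 / 2 = 970 minutes
Convert: 970 / 60 = 16 hours, 10 minutes
Result: 16:10

16:10


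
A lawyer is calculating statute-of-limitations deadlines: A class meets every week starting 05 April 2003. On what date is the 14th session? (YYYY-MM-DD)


First occurrence: 2003-04-05 (occurrence 1)
Each occurrence is 7 days after the previous.
Occurrence 14 is 13 weeks after the first.
13 weeks = 91 days
2003-04-05 + 91 days = 2003-07-05

2003-07-05


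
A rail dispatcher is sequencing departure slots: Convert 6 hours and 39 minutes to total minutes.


Hours: 6
Extra minutes: 39
Minutes per hour: 60
Hours to minutes: 6 x 60 = 360
Total: 360 + 39 = 399

399


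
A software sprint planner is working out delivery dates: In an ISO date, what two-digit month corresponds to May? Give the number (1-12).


Calendar month order:
4. April
5. May <--
6. June
May is month number 5

5


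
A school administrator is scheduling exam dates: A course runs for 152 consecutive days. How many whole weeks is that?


Total days: 152
Days per week: 7
Division: 152 / 7 = 21 remainder 5
Complete weeks: 21
Remaining days: 5

21


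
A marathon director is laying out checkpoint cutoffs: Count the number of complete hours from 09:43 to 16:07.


Start: 09:43
End: 16:07
Hour difference: 16 - 9 = 7 hours
Minute difference: 7 - 43 = -36 minutes
Total minutes: 384
Complete hours: 384 / 60 = 6 (remainder 24)

6


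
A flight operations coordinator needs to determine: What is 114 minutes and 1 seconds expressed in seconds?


Minutes: 114
Extra seconds: 1
Seconds per minute: 60
Minutes to seconds: 114 x 60 = 6840
Total: 6840 + 1 = 6841

6841


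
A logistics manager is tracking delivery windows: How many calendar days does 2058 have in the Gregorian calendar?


Year: 2058
Check leap year rules:
Divisible by 4? No
2058 is not a leap year
Days: 365

365


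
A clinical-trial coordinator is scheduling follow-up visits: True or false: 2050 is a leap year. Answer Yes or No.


Year: 2050
Divisible by 4? 2050 / 4 = 512.5 -> No
Not divisible by 4, so NOT a leap year

No


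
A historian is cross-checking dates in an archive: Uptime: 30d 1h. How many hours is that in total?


Days: 30
Extra hours: 1
Hours per day: 24
Days to hours: 30 x 24 = 720
Total: 720 + 1 = 721

721


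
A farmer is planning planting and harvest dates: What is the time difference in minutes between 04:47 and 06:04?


Start time: 04:47 = 287 minutes from midnight
End time: 06:04 = 364 minutes from midnight
Difference: 364 - 287 = 77 minutes
That is 1 hours and 17 minutes

77


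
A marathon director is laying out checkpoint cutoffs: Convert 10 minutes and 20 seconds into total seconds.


Minutes: 10
Seconds: 20
Convert minutes to seconds: 10 x 60 = 600
Add remaining seconds: 600 + 20 = 620

620


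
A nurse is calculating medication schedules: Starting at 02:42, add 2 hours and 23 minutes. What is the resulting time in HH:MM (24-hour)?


Start time: 02:42
Adding: 2 hours 23 minutes
Minutes: 42 + 23 = 65
Minute overflow: 65 >= 60, so carry 1 hour, minutes = 5
Hours: 2 + 2 + 1 = 5
Result: 05:05

05:05


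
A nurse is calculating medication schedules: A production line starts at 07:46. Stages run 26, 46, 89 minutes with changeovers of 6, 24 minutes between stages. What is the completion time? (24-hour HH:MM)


Start: 07:46 = 466 min from midnight
  after task 1 (26 min): 08:12
  after break (6 min): 08:18
  after task 2 (46 min): 09:04
  after break (24 min): 09:28
  after task 3 (89 min): 10:57
Total elapsed: 191 minutes
End time: 10:57

10:57


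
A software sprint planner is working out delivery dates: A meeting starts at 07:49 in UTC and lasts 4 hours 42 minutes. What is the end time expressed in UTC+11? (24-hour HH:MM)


Start: 07:49 in UTC
Step 1 - add duration:
  minutes: 49 + 42 = 91 (carry 1h)
  hours: 7 + 4 + 1 = 12
  end in UTC: 12:31
Step 2 - convert UTC -> UTC+11:
  offset difference: 11 - (0) = 11 hours
  12 + (11) = 23 -> mod 24 = 23
Result: 23:31 in UTC+11

23:31


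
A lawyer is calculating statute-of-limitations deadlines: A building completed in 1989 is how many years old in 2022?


Birth year: 1989
Current year: 2022
Age = current year - birth year
Age = 2022 - 1989 = 33

33


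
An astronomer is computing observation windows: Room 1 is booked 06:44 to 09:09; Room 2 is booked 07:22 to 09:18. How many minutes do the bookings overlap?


Interval A: [404, 549] minutes from midnight
Interval B: [442, 558] minutes from midnight
Overlap start = max(404, 442) = 442
Overlap end = min(549, 558) = 549
Overlap = 549 - 442 = 107 minutes

107


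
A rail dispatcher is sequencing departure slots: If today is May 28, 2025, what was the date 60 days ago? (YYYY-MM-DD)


Start: 2025-05-28
Subtracting 60 days
Days already passed in May: 28
After going back through May: 32 more days to subtract
April 2025: 30 days, 2 remaining
March 2025 has 31 days, need 2
Result: 2025-03-29

2025-03-29


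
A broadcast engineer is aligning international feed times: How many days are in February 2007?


Month: February
Year: 2007
2007 is not a leap year
February has 28 days
Total: 28 days

28


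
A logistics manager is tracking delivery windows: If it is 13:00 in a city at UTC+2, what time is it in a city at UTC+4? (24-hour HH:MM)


Local time: 13:00 at UTC+2 (offset 2h)
Target zone: UTC+4 (offset 4h)
Difference: 4 - (2) = 2 hours
Calculation: 13 + (2) = 15
Result: 15:00

15:00


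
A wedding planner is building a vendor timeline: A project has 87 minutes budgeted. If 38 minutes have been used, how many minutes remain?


Total budget: 87 minutes
Time used: 38 minutes
Remaining: 87 - 38 = 49 minutes
Percent used: 43.7%
Percent remaining: 56.3%

49


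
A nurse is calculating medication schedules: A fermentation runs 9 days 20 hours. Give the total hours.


Days: 9
Extra hours: 20
Hours per day: 24
Days to hours: 9 x 24 = 216
Total: 216 + 20 = 236

236


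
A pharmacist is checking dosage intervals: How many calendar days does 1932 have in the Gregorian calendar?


Year: 1932
Check leap year rules:
Divisible by 4? Yes
Divisible by 100? No
1932 is a leap year
Days: 366

366


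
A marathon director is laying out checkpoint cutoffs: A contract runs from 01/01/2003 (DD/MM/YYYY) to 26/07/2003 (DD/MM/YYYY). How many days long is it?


Start date: 2003-01-01
End date: 2003-07-26
Jan 2003: +31 days
Feb 2003: +28 days
Mar 2003: +31 days
... (4 more months)
Total: 206 days

206


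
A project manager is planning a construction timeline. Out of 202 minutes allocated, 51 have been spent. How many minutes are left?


Total budget: 202 minutes
Time used: 51 minutes
Remaining: 202 - 51 = 151 minutes
Percent used: 25.2%
Percent remaining: 74.8%

151


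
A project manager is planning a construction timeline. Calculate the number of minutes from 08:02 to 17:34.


Start time: 08:02 = 482 minutes from midnight
End time: 17:34 = 1054 minutes from midnight
Difference: 1054 - 482 = 572 minutes
That is 9 hours and 32 minutes

572


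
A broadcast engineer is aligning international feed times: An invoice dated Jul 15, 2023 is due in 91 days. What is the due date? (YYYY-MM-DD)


Start: 2023-07-15
Adding 91 days
Days remaining in July: 16
After July: 75 days still to add
August 2023: 31 days, 44 remaining
September 2023: 30 days, 14 remaining
October 2023 has 31 days, need 14
Result: 2023-10-14

2023-10-14


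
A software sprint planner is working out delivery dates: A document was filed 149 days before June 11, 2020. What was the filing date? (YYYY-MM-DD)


Start: 2020-06-11
Subtracting 149 days
Days already passed in June: 11
After going back through June: 138 more days to subtract
May 2020: 31 days, 107 remaining
April 2020: 30 days, 77 remaining
March 2020: 31 days, 46 remaining
February 2020: 29 days, 17 remaining
Result: 2020-01-14

2020-01-14


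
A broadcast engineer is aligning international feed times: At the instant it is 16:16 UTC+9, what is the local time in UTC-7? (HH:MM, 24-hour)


Local time: 16:16 at UTC+9 (offset 9h)
Target zone: UTC-7 (offset -7h)
Difference: -7 - (9) = -16 hours
Calculation: 16 + (-16) = 0
Result: 00:16

00:16


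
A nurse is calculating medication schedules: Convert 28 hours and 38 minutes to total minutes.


Hours: 28
Minutes: 38
Convert hours to minutes: 28 x 60 = 1680
Add remaining minutes: 1680 + 38 = 1718

1718


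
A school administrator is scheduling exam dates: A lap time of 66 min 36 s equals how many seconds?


Minutes: 66
Seconds: 36
Convert minutes to seconds: 66 x 60 = 3960
Add remaining seconds: 3960 + 36 = 3996

3996


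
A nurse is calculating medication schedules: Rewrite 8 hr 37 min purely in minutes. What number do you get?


Hours: 8
Extra minutes: 37
Minutes per hour: 60
Hours to minutes: 8 x 60 = 480
Total: 480 + 37 = 517

517


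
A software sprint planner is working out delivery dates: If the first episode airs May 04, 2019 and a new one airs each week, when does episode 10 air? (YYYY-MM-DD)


First occurrence: 2019-05-04 (occurrence 1)
Each occurrence is 7 days after the previous.
Occurrence 10 is 9 weeks after the first.
9 weeks = 63 days
2019-05-04 + 63 days = 2019-07-06

2019-07-06


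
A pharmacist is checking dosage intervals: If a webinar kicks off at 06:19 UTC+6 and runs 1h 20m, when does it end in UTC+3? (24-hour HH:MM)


Start: 06:19 in UTC+6
Step 1 - add duration:
  minutes: 19 + 20 = 39
  hours: 6 + 1 + 0 = 7
  end in UTC+6: 07:39
Step 2 - convert UTC+6 -> UTC+3:
  offset difference: 3 - (6) = -3 hours
  7 + (-3) = 4 -> mod 24 = 4
Result: 04:39 in UTC+3

04:39


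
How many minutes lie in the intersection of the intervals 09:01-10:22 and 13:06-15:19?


Interval A: [541, 622] minutes from midnight
Interval B: [786, 919] minutes from midnight
Overlap start = max(541, 786) = 786
Overlap end = min(622, 919) = 622
End <= start, so the intervals do not overlap: 0 minutes

0


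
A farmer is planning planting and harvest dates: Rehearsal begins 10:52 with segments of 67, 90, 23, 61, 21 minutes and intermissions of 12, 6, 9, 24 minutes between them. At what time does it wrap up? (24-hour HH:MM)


Start: 10:52 = 652 min from midnight
  after task 1 (67 min): 11:59
  after break (12 min): 12:11
  after task 2 (90 min): 13:41
  after break (6 min): 13:47
  after task 3 (23 min): 14:10
  after break (9 min): 14:19
  after task 4 (61 min): 15:20
  after break (24 min): 15:44
  after task 5 (21 min): 16:05
Total elapsed: 313 minutes
End time: 16:05

16:05


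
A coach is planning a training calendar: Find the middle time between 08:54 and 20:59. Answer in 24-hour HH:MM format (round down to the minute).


Start time: 08:54 = 534 minutes from midnight
End time: 20:59 = 1259 minutes from midnight
Sum: 534 + 1259 = 1793
Midpoint: 1793 / 2 = 896 minutes
Convert: 896 / 60 = 14 hours, 56 minutes
Result: 14:56

14:56


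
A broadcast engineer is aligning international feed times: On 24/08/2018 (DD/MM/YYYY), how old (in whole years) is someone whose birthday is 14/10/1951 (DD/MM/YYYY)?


Birth: 1951-10-14
Reference: 2018-08-24
Year difference: 2018 - 1951 = 67
Has birthday (10-14) occurred by 08-24? No
Birthday not yet reached this year -> subtract 1
Age in full years: 66

66


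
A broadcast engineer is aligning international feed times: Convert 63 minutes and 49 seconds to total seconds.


Minutes: 63
Extra seconds: 49
Seconds per minute: 60
Minutes to seconds: 63 x 60 = 3780
Total: 3780 + 49 = 3829

3829


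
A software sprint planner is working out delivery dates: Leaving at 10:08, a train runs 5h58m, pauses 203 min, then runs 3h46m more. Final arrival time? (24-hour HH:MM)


Depart: 10:08
Leg 1: +358 min -> 16:06
Layover: +203 min -> 19:29
Leg 2: +226 min -> 23:15
Total travel: 787 minutes = 13h 7m
Arrival: 23:15

23:15


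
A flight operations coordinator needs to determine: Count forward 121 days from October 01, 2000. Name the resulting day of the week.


Start: 2000-10-01 (Sunday)
Step 1 - find target date: add 121 days
  2000-10-01 + 121 days = 2001-01-30
Step 2 - day of week:
  121 mod 7 = 2
  Sunday + 2 days -> Tuesday
Result: Tuesday (2001-01-30)

Tuesday


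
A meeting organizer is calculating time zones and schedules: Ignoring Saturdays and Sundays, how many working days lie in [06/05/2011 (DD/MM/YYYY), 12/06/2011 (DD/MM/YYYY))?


Start: 2011-05-06 (Friday)
End (exclusive): 2011-06-12 (Sunday)
Total calendar days: 37
Full weeks: 37 // 7 = 5 -> 25 weekdays
Remaining 2 days starting on Friday:
  Fri(w), Sat(-) -> 1 weekdays
Total business days: 25 + 1 = 26

26


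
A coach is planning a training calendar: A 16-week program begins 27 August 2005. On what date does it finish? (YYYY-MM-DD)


Start: 2005-08-27
Weeks to add: 16
Convert to days: 16 x 7 = 112 days
Add 112 days to 2005-08-27
Result: 2005-12-17

2005-12-17


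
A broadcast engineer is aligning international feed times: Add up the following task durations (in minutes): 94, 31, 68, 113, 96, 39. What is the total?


Durations: 94, 31, 68, 113, 96, 39
Running sum: 94
+ 31 = 125
+ 68 = 193
+ 113 = 306
+ 96 = 402
+ 39 = 441
Total duration: 441 minutes
That is 7 hours and 21 minutes

441


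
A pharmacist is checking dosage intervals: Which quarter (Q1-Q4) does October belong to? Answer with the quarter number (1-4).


Month: October (month 10)
Q1: January-March (months 1-3)
Q2: April-June (months 4-6)
Q3: July-September (months 7-9)
Q4: October-December (months 10-12)
Month 10 falls in Q4

4


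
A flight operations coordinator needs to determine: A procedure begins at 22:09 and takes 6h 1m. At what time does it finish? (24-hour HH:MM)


Start time: 22:09
Adding: 6 hours 1 minutes
Minutes: 9 + 1 = 10
Hours: 22 + 6 + 0 = 28
Hour wraparound: 28 mod 24 = 4
Result: 04:10

04:10


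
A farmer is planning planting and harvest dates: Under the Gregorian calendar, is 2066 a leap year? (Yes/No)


Year: 2066
Divisible by 4? 2066 / 4 = 516.5 -> No
Not divisible by 4, so NOT a leap year

No


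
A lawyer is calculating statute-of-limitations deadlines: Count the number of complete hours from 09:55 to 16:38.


Start: 09:55
End: 16:38
Hour difference: 16 - 9 = 7 hours
Minute difference: 38 - 55 = -17 minutes
Total minutes: 403
Complete hours: 403 / 60 = 6 (remainder 43)

6


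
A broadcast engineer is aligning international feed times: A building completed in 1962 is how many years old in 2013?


Birth year: 1962
Current year: 2013
Age = current year - birth year
Age = 2013 - 1962 = 51

51


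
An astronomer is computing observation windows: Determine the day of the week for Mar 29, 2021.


Date: 2021-03-29
January 1, 2021 is a Friday
Day of year: 88
Offset from Jan 1: 87 days
87 mod 7 = 3
Result: Monday

Monday


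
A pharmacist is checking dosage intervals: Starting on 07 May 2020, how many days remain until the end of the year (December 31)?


Start: May 07, 2020
End: December 31, 2020
Days left in May: 24
June: 30
July: 31
August: 31
September: 30
... plus remaining months
Sum of remaining months: 214
Total: 24 + 214 = 238

238


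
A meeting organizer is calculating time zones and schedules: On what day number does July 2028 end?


Month: July
Year: 2028
July is a 31-day month
Total: 31 days

31


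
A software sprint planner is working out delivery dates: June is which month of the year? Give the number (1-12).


Calendar month order:
5. May
6. June <--
7. July
June is month number 6

6


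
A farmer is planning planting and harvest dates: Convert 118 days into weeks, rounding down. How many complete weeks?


Total days: 118
Days per week: 7
Division: 118 / 7 = 16 remainder 6
Complete weeks: 16
Remaining days: 6

16


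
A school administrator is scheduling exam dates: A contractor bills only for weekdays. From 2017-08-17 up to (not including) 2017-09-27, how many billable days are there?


Start: 2017-08-17 (Thursday)
End (exclusive): 2017-09-27 (Wednesday)
Total calendar days: 41
Full weeks: 41 // 7 = 5 -> 25 weekdays
Remaining 6 days starting on Thursday:
  Thu(w), Fri(w), Sat(-), Sun(-), Mon(w), Tue(w) -> 4 weekdays
Total business days: 25 + 4 = 29

29


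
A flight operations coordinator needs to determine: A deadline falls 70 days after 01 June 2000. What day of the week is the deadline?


Start: 2000-06-01 (Thursday)
Step 1 - find target date: add 70 days
  2000-06-01 + 70 days = 2000-08-10
Step 2 - day of week:
  70 mod 7 = 0
  Thursday + 0 days -> Thursday
Result: Thursday (2000-08-10)

Thursday


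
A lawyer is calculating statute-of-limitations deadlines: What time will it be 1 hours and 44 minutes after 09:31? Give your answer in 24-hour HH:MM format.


Start time: 09:31
Adding: 1 hours 44 minutes
Minutes: 31 + 44 = 75
Minute overflow: 75 >= 60, so carry 1 hour, minutes = 15
Hours: 9 + 1 + 1 = 11
Result: 11:15

11:15


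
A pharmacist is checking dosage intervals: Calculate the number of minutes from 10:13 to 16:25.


Start time: 10:13 = 613 minutes from midnight
End time: 16:25 = 985 minutes from midnight
Difference: 985 - 613 = 372 minutes
That is 6 hours and 12 minutes

372


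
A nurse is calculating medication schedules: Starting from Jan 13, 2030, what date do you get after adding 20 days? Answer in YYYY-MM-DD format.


Start: 2030-01-13
Adding 20 days
Days remaining in January: 18
After January: 2 days still to add
February 2030 has 28 days, need 2
Result: 2030-02-02

2030-02-02


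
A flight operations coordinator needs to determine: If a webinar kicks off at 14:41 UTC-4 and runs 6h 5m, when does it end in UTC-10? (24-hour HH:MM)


Start: 14:41 in UTC-4
Step 1 - add duration:
  minutes: 41 + 5 = 46
  hours: 14 + 6 + 0 = 20
  end in UTC-4: 20:46
Step 2 - convert UTC-4 -> UTC-10:
  offset difference: -10 - (-4) = -6 hours
  20 + (-6) = 14 -> mod 24 = 14
Result: 14:46 in UTC-10

14:46


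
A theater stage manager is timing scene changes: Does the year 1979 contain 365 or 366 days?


Year: 1979
Check leap year rules:
Divisible by 4? No
1979 is not a leap year
Days: 365

365


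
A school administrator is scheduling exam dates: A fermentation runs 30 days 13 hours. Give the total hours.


Days: 30
Extra hours: 13
Hours per day: 24
Days to hours: 30 x 24 = 720
Total: 720 + 13 = 733

733


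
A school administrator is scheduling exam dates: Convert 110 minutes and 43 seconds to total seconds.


Minutes: 110
Extra seconds: 43
Seconds per minute: 60
Minutes to seconds: 110 x 60 = 6600
Total: 6600 + 43 = 6643

6643


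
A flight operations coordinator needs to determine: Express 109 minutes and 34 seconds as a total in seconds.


Minutes: 109
Seconds: 34
Convert minutes to seconds: 109 x 60 = 6540
Add remaining seconds: 6540 + 34 = 6574

6574


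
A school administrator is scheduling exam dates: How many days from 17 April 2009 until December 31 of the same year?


Start: April 17, 2009
End: December 31, 2009
Days left in April: 13
May: 31
June: 30
July: 31
August: 31
... plus remaining months
Sum of remaining months: 245
Total: 13 + 245 = 258

258


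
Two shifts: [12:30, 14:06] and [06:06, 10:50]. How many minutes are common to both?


Interval A: [750, 846] minutes from midnight
Interval B: [366, 650] minutes from midnight
Overlap start = max(750, 366) = 750
Overlap end = min(846, 650) = 650
End <= start, so the intervals do not overlap: 0 minutes

0


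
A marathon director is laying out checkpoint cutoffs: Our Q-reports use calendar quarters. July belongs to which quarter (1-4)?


Month: July (month 7)
Q1: January-March (months 1-3)
Q2: April-June (months 4-6)
Q3: July-September (months 7-9)
Q4: October-December (months 10-12)
Month 7 falls in Q3

3


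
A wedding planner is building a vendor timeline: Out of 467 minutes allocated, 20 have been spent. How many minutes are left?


Total budget: 467 minutes
Time used: 20 minutes
Remaining: 467 - 20 = 447 minutes
Percent used: 4.3%
Percent remaining: 95.7%

447


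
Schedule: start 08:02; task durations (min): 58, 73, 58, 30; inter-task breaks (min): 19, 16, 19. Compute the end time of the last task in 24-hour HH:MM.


Start: 08:02 = 482 min from midnight
  after task 1 (58 min): 09:00
  after break (19 min): 09:19
  after task 2 (73 min): 10:32
  after break (16 min): 10:48
  after task 3 (58 min): 11:46
  after break (19 min): 12:05
  after task 4 (30 min): 12:35
Total elapsed: 273 minutes
End time: 12:35

12:35


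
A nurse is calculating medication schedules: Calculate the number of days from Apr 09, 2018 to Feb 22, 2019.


Start date: 2018-04-09
End date: 2019-02-22
Apr 2018: +22 days
May 2018: +31 days
Jun 2018: +30 days
... (8 more months)
Total: 319 days

319


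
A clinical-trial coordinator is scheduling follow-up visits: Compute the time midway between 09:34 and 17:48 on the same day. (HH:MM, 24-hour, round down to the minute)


Start time: 09:34 = 574 minutes from midnight
End time: 17:48 = 1068 minutes from midnight
Sum: 574 + 1068 = 1642
Midpoint: 1642 / 2 = 821 minutes
Convert: 821 / 60 = 13 hours, 41 minutes
Result: 13:41

13:41


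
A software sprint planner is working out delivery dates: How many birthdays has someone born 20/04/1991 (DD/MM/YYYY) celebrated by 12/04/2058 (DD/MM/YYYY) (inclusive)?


Birth: 1991-04-20
Reference: 2058-04-12
Year difference: 2058 - 1991 = 67
Has birthday (04-20) occurred by 04-12? No
Birthday not yet reached this year -> subtract 1
Age in full years: 66

66


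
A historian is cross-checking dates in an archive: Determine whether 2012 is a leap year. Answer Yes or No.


Year: 2012
Divisible by 4? 2012 / 4 = 503.0 -> Yes
Divisible by 100? 2012 / 100 = 20.12 -> No
Divisible by 4 but not 100, so it IS a leap year

Yes


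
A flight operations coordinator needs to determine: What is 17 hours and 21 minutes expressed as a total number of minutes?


Hours: 17
Minutes: 21
Convert hours to minutes: 17 x 60 = 1020
Add remaining minutes: 1020 + 21 = 1041

1041


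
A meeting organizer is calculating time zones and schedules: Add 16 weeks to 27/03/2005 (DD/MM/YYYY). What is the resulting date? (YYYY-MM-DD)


Start: 2005-03-27
Weeks to add: 16
Convert to days: 16 x 7 = 112 days
Add 112 days to 2005-03-27
Result: 2005-07-17

2005-07-17


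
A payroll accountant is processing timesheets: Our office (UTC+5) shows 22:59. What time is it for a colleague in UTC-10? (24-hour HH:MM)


Local time: 22:59 at UTC+5 (offset 5h)
Target zone: UTC-10 (offset -10h)
Difference: -10 - (5) = -15 hours
Calculation: 22 + (-15) = 7
Result: 07:59

07:59


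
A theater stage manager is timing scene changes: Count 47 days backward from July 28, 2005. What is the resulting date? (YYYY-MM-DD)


Start: 2005-07-28
Subtracting 47 days
Days already passed in July: 28
After going back through July: 19 more days to subtract
June 2005 has 30 days, need 19
Result: 2005-06-11

2005-06-11


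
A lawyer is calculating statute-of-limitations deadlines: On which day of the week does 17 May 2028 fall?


Date: 2028-05-17
January 1, 2028 is a Saturday
Day of year: 138
Offset from Jan 1: 137 days
137 mod 7 = 4
Result: Wednesday

Wednesday


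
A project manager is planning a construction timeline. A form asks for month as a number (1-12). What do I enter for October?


Calendar month order:
9. September
10. October <--
11. November
October is month number 10

10


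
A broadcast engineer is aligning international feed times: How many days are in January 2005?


Month: January
Year: 2005
January is a 31-day month
Total: 31 days

31


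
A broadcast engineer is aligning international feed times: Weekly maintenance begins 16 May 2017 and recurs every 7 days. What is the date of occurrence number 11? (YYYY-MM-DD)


First occurrence: 2017-05-16 (occurrence 1)
Each occurrence is 7 days after the previous.
Occurrence 11 is 10 weeks after the first.
10 weeks = 70 days
2017-05-16 + 70 days = 2017-07-25

2017-07-25


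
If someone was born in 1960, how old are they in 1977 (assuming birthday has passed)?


Birth year: 1960
Current year: 1977
Age = current year - birth year
Age = 1977 - 1960 = 17

17
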